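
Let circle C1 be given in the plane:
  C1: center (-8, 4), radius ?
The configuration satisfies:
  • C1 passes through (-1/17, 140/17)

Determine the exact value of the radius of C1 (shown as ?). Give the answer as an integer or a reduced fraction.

1. [C1∋P]  r_C1² − 81 = 0  ⇒  r_C1 = 9 (r>0 drops 1)

9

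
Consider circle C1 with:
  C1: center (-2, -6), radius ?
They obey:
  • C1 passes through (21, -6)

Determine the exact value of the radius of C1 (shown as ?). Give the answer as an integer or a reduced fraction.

23

1. [C1∋P]  r_C1² − 529 = 0  ⇒  r_C1 = 23 (r>0 drops 1)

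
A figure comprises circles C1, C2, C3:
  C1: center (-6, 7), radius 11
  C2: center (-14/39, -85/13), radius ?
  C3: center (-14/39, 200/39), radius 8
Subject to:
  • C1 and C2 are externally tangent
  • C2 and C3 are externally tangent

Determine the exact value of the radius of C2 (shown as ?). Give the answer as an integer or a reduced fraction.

11/3

1. [ext C1·C2]  r_C2² + 22r_C2 − 847/9 = 0  ⇒  r_C2 = 11/3 (r>0 drops 1)
2. [ext C2·C3]  r_C2² + 16r_C2 − 649/9 = 0  ⇒  r_C2 = 11/3 (r>0 drops 1)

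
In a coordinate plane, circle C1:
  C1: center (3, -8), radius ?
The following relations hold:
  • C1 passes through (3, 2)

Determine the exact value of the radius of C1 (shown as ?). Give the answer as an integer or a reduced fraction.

10

1. [C1∋P]  r_C1² − 100 = 0  ⇒  r_C1 = 10 (r>0 drops 1)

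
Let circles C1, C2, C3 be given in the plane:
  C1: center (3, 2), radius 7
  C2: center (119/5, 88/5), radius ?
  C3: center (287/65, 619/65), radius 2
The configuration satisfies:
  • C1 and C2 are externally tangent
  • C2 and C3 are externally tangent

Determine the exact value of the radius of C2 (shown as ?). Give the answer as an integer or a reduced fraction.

1. [ext C1·C2]  r_C2² + 14r_C2 − 627 = 0  ⇒  r_C2 = 19 (r>0 drops 1)
2. [ext C2·C3]  r_C2² + 4r_C2 − 437 = 0  ⇒  r_C2 = 19 (r>0 drops 1)

19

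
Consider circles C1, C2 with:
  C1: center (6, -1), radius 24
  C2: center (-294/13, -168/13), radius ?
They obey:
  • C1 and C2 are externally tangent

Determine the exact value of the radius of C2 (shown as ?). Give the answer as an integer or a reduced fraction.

1. [ext C1·C2]  r_C2² + 48r_C2 − 385 = 0  ⇒  r_C2 = 7 (r>0 drops 1)

7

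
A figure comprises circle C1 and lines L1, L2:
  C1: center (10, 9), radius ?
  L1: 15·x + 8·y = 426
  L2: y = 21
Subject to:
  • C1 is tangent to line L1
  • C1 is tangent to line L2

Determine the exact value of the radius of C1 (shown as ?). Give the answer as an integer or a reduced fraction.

1. [C1‖L1]  r_C1² − 144 = 0  ⇒  r_C1 = 12 (r>0 drops 1)
2. [C1‖L2]  r_C1² − 144 = 0  ⇒  r_C1 = 12 (r>0 drops 1)

12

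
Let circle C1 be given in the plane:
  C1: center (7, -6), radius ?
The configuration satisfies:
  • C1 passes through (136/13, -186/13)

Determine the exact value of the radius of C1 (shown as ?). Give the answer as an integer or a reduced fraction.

9

1. [C1∋P]  r_C1² − 81 = 0  ⇒  r_C1 = 9 (r>0 drops 1)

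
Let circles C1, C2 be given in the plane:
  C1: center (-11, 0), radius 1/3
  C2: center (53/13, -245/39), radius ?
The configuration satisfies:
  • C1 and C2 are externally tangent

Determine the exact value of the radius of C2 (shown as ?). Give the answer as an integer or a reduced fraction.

1. [ext C1·C2]  r_C2² + (2/3)r_C2 − 800/3 = 0  ⇒  r_C2 = 16 (r>0 drops 1)

16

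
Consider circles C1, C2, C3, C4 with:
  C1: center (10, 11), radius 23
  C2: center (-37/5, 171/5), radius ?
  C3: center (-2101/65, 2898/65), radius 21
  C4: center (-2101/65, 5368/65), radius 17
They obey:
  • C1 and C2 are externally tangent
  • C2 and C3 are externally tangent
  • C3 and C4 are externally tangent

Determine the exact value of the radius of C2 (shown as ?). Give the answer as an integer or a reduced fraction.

1. [ext C1·C2]  r_C2² + 46r_C2 − 312 = 0  ⇒  r_C2 = 6 (r>0 drops 1)
2. [ext C2·C3]  r_C2² + 42r_C2 − 288 = 0  ⇒  r_C2 = 6 (r>0 drops 1)

6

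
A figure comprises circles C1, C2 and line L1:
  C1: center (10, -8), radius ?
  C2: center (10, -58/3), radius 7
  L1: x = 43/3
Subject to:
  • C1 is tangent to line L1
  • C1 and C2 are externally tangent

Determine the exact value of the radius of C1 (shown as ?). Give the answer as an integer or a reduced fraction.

13/3

1. [C1‖L1]  r_C1² − 169/9 = 0  ⇒  r_C1 = 13/3 (r>0 drops 1)
2. [ext C1·C2]  r_C1² + 14r_C1 − 715/9 = 0  ⇒  r_C1 = 13/3 (r>0 drops 1)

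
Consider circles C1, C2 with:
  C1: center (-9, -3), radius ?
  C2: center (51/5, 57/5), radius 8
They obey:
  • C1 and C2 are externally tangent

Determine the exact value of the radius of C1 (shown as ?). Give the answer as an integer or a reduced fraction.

16

1. [ext C1·C2]  r_C1² + 16r_C1 − 512 = 0  ⇒  r_C1 = 16 (r>0 drops 1)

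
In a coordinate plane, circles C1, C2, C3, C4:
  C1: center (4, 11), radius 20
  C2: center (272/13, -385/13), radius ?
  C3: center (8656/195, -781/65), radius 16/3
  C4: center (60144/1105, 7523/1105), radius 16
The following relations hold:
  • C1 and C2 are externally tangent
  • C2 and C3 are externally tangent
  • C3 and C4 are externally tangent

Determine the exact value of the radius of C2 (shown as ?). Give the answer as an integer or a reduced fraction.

1. [ext C1·C2]  r_C2² + 40r_C2 − 1536 = 0  ⇒  r_C2 = 24 (r>0 drops 1)
2. [ext C2·C3]  r_C2² + (32/3)r_C2 − 832 = 0  ⇒  r_C2 = 24 (r>0 drops 1)

24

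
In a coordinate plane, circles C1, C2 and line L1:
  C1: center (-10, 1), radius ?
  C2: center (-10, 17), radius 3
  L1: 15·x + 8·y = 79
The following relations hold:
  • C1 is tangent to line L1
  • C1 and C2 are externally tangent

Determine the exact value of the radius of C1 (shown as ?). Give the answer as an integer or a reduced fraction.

1. [C1‖L1]  r_C1² − 169 = 0  ⇒  r_C1 = 13 (r>0 drops 1)
2. [ext C1·C2]  r_C1² + 6r_C1 − 247 = 0  ⇒  r_C1 = 13 (r>0 drops 1)

13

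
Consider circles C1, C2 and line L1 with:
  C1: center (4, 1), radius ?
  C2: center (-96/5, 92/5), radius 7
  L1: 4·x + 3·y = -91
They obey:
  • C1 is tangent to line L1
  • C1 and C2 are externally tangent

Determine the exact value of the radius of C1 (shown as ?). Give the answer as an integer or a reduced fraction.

22

1. [C1‖L1]  r_C1² − 484 = 0  ⇒  r_C1 = 22 (r>0 drops 1)
2. [ext C1·C2]  r_C1² + 14r_C1 − 792 = 0  ⇒  r_C1 = 22 (r>0 drops 1)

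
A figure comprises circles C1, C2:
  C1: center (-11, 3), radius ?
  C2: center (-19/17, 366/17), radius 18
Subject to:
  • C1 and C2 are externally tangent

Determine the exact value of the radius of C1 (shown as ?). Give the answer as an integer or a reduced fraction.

3

1. [ext C1·C2]  r_C1² + 36r_C1 − 117 = 0  ⇒  r_C1 = 3 (r>0 drops 1)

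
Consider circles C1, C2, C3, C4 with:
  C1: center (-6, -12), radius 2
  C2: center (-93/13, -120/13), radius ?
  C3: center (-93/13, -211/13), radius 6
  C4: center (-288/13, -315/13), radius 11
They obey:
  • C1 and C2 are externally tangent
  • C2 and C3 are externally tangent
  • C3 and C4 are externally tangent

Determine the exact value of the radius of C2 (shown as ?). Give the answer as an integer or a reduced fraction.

1. [ext C1·C2]  r_C2² + 4r_C2 − 5 = 0  ⇒  r_C2 = 1 (r>0 drops 1)
2. [ext C2·C3]  r_C2² + 12r_C2 − 13 = 0  ⇒  r_C2 = 1 (r>0 drops 1)

1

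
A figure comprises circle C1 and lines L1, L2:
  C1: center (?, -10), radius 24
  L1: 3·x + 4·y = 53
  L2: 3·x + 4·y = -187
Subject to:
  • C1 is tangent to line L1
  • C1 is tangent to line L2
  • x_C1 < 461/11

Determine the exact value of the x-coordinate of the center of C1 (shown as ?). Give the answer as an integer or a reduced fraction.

-9

1. [C1‖L1]  x_C1² − 62x_C1 − 639 = 0  ⇒  x_C1 = -9 or 71
2. [C1‖L2]  x_C1² + 98x_C1 + 801 = 0  ⇒  x_C1 = -89 or -9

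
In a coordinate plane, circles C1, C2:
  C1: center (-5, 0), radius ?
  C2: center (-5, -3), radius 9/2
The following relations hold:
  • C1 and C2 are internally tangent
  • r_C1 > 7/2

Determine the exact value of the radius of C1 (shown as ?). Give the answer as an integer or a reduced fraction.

15/2

1. [int C1,C2]  r_C1² − 9r_C1 + 45/4 = 0  ⇒  r_C1 = 3/2 or 15/2
2. given r_C1 > 7/2: keep 15/2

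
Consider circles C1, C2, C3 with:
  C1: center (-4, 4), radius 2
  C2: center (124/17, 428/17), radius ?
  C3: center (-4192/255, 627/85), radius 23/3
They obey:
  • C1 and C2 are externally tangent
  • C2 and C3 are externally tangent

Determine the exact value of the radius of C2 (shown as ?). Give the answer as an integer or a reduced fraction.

1. [ext C1·C2]  r_C2² + 4r_C2 − 572 = 0  ⇒  r_C2 = 22 (r>0 drops 1)
2. [ext C2·C3]  r_C2² + (46/3)r_C2 − 2464/3 = 0  ⇒  r_C2 = 22 (r>0 drops 1)

22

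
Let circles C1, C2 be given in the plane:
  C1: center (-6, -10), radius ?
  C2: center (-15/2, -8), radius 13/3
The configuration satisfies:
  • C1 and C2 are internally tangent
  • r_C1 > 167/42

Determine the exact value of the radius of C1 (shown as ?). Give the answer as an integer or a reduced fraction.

41/6

1. [int C1,C2]  r_C1² − (26/3)r_C1 + 451/36 = 0  ⇒  r_C1 = 11/6 or 41/6
2. given r_C1 > 167/42: keep 41/6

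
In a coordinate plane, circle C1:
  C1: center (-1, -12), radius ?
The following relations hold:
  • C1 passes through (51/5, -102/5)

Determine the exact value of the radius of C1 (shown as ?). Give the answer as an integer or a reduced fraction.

14

1. [C1∋P]  r_C1² − 196 = 0  ⇒  r_C1 = 14 (r>0 drops 1)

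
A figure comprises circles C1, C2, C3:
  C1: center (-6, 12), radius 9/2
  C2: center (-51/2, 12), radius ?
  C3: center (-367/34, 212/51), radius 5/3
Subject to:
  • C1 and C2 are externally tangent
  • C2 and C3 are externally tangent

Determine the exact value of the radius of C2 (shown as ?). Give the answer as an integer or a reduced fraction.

15

1. [ext C1·C2]  r_C2² + 9r_C2 − 360 = 0  ⇒  r_C2 = 15 (r>0 drops 1)
2. [ext C2·C3]  r_C2² + (10/3)r_C2 − 275 = 0  ⇒  r_C2 = 15 (r>0 drops 1)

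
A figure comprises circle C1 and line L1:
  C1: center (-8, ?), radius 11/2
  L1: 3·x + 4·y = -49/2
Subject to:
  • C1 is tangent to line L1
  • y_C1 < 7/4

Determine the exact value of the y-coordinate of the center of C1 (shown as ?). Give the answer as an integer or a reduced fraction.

1. [C1‖L1]  y_C1² + (1/4)y_C1 − 189/4 = 0  ⇒  y_C1 = -7 or 27/4
2. given y_C1 < 7/4: keep -7

-7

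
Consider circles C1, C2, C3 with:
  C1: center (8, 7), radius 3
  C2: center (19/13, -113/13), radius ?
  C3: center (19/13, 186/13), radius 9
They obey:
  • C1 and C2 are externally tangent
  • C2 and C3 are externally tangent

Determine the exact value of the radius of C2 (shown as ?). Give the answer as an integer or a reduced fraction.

14

1. [ext C1·C2]  r_C2² + 6r_C2 − 280 = 0  ⇒  r_C2 = 14 (r>0 drops 1)
2. [ext C2·C3]  r_C2² + 18r_C2 − 448 = 0  ⇒  r_C2 = 14 (r>0 drops 1)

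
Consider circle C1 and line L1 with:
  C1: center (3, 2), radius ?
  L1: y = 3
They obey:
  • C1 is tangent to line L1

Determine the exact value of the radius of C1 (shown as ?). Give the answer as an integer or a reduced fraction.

1. [C1‖L1]  r_C1² − 1 = 0  ⇒  r_C1 = 1 (r>0 drops 1)

1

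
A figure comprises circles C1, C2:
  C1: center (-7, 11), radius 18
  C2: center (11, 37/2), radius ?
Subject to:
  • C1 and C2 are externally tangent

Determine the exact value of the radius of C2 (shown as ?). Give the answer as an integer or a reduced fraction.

3/2

1. [ext C1·C2]  r_C2² + 36r_C2 − 225/4 = 0  ⇒  r_C2 = 3/2 (r>0 drops 1)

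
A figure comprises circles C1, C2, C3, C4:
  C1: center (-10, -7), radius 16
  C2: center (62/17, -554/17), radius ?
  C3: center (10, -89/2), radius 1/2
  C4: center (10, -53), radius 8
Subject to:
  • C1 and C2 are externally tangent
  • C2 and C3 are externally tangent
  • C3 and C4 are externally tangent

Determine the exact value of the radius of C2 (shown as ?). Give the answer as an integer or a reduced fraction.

13

1. [ext C1·C2]  r_C2² + 32r_C2 − 585 = 0  ⇒  r_C2 = 13 (r>0 drops 1)
2. [ext C2·C3]  r_C2² + 1r_C2 − 182 = 0  ⇒  r_C2 = 13 (r>0 drops 1)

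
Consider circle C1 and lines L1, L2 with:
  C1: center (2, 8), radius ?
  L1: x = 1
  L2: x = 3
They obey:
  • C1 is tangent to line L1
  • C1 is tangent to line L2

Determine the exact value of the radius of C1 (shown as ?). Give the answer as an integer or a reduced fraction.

1

1. [C1‖L1]  r_C1² − 1 = 0  ⇒  r_C1 = 1 (r>0 drops 1)
2. [C1‖L2]  r_C1² − 1 = 0  ⇒  r_C1 = 1 (r>0 drops 1)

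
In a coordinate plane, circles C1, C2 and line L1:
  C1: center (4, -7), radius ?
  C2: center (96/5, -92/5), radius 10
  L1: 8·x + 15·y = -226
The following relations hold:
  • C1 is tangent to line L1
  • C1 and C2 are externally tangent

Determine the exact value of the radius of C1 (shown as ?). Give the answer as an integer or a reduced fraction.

1. [C1‖L1]  r_C1² − 81 = 0  ⇒  r_C1 = 9 (r>0 drops 1)
2. [ext C1·C2]  r_C1² + 20r_C1 − 261 = 0  ⇒  r_C1 = 9 (r>0 drops 1)

9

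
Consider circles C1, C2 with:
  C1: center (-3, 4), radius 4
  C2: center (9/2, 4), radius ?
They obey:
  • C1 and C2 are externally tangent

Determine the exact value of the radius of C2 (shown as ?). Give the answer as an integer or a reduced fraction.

1. [ext C1·C2]  r_C2² + 8r_C2 − 161/4 = 0  ⇒  r_C2 = 7/2 (r>0 drops 1)

7/2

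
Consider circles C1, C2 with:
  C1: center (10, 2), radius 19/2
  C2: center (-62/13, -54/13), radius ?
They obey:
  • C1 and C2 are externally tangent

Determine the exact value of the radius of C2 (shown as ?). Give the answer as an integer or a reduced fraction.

13/2

1. [ext C1·C2]  r_C2² + 19r_C2 − 663/4 = 0  ⇒  r_C2 = 13/2 (r>0 drops 1)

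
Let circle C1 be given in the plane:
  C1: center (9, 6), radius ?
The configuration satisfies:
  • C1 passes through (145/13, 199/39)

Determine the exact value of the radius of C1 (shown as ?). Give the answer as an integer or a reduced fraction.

7/3

1. [C1∋P]  r_C1² − 49/9 = 0  ⇒  r_C1 = 7/3 (r>0 drops 1)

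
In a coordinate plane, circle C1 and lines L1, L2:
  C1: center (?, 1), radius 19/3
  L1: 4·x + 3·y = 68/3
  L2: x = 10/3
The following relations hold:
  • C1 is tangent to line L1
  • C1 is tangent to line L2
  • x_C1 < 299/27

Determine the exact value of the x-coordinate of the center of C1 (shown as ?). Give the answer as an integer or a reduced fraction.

-3

1. [C1‖L1]  x_C1² − (59/6)x_C1 − 77/2 = 0  ⇒  x_C1 = -3 or 77/6
2. [C1‖L2]  x_C1² − (20/3)x_C1 − 29 = 0  ⇒  x_C1 = -3 or 29/3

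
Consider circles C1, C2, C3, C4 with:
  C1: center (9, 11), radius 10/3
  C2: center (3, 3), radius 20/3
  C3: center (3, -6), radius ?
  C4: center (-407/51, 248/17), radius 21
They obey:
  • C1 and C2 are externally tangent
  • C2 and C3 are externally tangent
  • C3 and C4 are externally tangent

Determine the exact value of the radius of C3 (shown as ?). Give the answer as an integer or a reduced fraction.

1. [ext C2·C3]  r_C3² + (40/3)r_C3 − 329/9 = 0  ⇒  r_C3 = 7/3 (r>0 drops 1)
2. [ext C3·C4]  r_C3² + 42r_C3 − 931/9 = 0  ⇒  r_C3 = 7/3 (r>0 drops 1)

7/3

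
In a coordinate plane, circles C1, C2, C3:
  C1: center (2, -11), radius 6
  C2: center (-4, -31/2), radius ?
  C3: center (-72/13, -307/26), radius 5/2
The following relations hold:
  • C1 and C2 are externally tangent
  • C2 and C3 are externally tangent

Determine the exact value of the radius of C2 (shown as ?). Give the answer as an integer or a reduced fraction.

3/2

1. [ext C1·C2]  r_C2² + 12r_C2 − 81/4 = 0  ⇒  r_C2 = 3/2 (r>0 drops 1)
2. [ext C2·C3]  r_C2² + 5r_C2 − 39/4 = 0  ⇒  r_C2 = 3/2 (r>0 drops 1)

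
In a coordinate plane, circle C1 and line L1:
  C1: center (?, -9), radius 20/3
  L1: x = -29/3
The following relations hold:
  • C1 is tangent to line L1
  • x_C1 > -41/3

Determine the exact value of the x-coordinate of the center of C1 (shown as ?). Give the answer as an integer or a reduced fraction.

-3

1. [C1‖L1]  x_C1² + (58/3)x_C1 + 49 = 0  ⇒  x_C1 = -49/3 or -3
2. given x_C1 > -41/3: keep -3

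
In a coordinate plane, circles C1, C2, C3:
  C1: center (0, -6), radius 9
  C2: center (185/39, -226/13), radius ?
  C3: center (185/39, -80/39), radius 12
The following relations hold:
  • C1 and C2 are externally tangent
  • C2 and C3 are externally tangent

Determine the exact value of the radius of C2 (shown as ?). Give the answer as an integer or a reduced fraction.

10/3

1. [ext C1·C2]  r_C2² + 18r_C2 − 640/9 = 0  ⇒  r_C2 = 10/3 (r>0 drops 1)
2. [ext C2·C3]  r_C2² + 24r_C2 − 820/9 = 0  ⇒  r_C2 = 10/3 (r>0 drops 1)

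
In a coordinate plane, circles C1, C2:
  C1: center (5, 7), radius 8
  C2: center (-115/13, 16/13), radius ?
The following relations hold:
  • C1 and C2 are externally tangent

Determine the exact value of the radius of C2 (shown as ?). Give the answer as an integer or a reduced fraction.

7

1. [ext C1·C2]  r_C2² + 16r_C2 − 161 = 0  ⇒  r_C2 = 7 (r>0 drops 1)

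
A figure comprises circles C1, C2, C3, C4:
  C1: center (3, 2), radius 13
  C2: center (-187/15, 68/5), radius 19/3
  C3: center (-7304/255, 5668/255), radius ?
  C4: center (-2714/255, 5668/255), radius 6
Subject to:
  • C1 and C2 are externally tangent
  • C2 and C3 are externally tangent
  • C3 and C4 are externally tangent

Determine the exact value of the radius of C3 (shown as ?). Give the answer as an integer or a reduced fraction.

1. [ext C2·C3]  r_C3² + (38/3)r_C3 − 296 = 0  ⇒  r_C3 = 12 (r>0 drops 1)
2. [ext C3·C4]  r_C3² + 12r_C3 − 288 = 0  ⇒  r_C3 = 12 (r>0 drops 1)

12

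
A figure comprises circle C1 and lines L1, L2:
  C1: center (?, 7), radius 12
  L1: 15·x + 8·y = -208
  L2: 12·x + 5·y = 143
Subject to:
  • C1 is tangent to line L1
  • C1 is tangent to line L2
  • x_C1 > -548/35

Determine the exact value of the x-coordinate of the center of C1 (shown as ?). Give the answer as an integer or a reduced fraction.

-4

1. [C1‖L1]  x_C1² + (176/5)x_C1 + 624/5 = 0  ⇒  x_C1 = -156/5 or -4
2. [C1‖L2]  x_C1² − 18x_C1 − 88 = 0  ⇒  x_C1 = -4 or 22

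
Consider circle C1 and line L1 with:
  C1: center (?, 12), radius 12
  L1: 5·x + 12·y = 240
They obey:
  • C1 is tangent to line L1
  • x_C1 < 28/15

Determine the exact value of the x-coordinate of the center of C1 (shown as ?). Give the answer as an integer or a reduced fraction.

-12

1. [C1‖L1]  x_C1² − (192/5)x_C1 − 3024/5 = 0  ⇒  x_C1 = -12 or 252/5
2. given x_C1 < 28/15: keep -12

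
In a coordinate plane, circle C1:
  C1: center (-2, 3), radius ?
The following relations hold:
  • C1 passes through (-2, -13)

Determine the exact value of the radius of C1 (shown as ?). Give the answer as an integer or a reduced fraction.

16

1. [C1∋P]  r_C1² − 256 = 0  ⇒  r_C1 = 16 (r>0 drops 1)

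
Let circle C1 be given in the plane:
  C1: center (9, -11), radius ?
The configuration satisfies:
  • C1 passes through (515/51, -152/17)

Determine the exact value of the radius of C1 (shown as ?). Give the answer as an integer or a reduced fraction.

7/3

1. [C1∋P]  r_C1² − 49/9 = 0  ⇒  r_C1 = 7/3 (r>0 drops 1)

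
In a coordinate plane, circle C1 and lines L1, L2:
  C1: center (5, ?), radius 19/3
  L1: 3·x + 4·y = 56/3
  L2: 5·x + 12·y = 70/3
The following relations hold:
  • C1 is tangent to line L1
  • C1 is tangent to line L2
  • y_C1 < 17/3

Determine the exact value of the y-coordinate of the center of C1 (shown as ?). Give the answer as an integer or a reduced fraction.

-7

1. [C1‖L1]  y_C1² − (11/6)y_C1 − 371/6 = 0  ⇒  y_C1 = -7 or 53/6
2. [C1‖L2]  y_C1² + (5/18)y_C1 − 847/18 = 0  ⇒  y_C1 = -7 or 121/18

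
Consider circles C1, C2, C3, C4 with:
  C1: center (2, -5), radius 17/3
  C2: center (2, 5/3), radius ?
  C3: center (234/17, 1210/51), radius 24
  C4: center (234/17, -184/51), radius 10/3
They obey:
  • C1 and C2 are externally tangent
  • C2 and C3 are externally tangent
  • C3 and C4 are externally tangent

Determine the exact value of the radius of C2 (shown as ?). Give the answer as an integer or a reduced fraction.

1. [ext C1·C2]  r_C2² + (34/3)r_C2 − 37/3 = 0  ⇒  r_C2 = 1 (r>0 drops 1)
2. [ext C2·C3]  r_C2² + 48r_C2 − 49 = 0  ⇒  r_C2 = 1 (r>0 drops 1)

1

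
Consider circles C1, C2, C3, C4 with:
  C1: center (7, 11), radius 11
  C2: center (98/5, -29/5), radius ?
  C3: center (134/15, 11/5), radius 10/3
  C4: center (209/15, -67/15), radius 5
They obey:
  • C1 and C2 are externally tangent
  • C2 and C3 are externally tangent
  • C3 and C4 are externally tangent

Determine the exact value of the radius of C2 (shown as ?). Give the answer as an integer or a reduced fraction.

1. [ext C1·C2]  r_C2² + 22r_C2 − 320 = 0  ⇒  r_C2 = 10 (r>0 drops 1)
2. [ext C2·C3]  r_C2² + (20/3)r_C2 − 500/3 = 0  ⇒  r_C2 = 10 (r>0 drops 1)

10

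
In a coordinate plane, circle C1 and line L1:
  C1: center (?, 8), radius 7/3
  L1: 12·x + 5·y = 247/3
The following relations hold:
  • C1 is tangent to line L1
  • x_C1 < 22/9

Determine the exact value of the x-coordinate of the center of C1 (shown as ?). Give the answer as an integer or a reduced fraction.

1. [C1‖L1]  x_C1² − (127/18)x_C1 + 109/18 = 0  ⇒  x_C1 = 1 or 109/18
2. given x_C1 < 22/9: keep 1

1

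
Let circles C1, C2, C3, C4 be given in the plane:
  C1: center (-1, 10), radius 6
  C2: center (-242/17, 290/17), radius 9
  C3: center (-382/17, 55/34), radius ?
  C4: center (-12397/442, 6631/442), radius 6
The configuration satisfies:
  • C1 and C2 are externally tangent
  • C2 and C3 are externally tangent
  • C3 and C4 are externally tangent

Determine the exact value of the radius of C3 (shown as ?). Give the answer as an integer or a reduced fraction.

1. [ext C2·C3]  r_C3² + 18r_C3 − 901/4 = 0  ⇒  r_C3 = 17/2 (r>0 drops 1)
2. [ext C3·C4]  r_C3² + 12r_C3 − 697/4 = 0  ⇒  r_C3 = 17/2 (r>0 drops 1)

17/2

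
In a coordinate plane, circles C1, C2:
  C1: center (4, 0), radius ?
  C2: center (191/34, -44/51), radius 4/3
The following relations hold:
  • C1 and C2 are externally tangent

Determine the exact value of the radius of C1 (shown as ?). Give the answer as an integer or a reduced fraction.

1/2

1. [ext C1·C2]  r_C1² + (8/3)r_C1 − 19/12 = 0  ⇒  r_C1 = 1/2 (r>0 drops 1)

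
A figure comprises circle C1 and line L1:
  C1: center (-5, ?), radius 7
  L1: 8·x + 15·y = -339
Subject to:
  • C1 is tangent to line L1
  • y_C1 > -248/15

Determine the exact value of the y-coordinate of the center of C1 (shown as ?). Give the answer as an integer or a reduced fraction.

-12

1. [C1‖L1]  y_C1² + (598/15)y_C1 + 1672/5 = 0  ⇒  y_C1 = -418/15 or -12
2. given y_C1 > -248/15: keep -12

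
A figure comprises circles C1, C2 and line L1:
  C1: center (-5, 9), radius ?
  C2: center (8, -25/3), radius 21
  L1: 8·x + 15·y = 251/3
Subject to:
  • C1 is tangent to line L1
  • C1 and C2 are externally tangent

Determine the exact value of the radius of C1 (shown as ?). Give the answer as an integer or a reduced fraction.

2/3

1. [C1‖L1]  r_C1² − 4/9 = 0  ⇒  r_C1 = 2/3 (r>0 drops 1)
2. [ext C1·C2]  r_C1² + 42r_C1 − 256/9 = 0  ⇒  r_C1 = 2/3 (r>0 drops 1)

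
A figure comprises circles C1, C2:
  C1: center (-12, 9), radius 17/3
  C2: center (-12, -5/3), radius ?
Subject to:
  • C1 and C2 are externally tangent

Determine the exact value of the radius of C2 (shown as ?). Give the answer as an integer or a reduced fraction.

1. [ext C1·C2]  r_C2² + (34/3)r_C2 − 245/3 = 0  ⇒  r_C2 = 5 (r>0 drops 1)

5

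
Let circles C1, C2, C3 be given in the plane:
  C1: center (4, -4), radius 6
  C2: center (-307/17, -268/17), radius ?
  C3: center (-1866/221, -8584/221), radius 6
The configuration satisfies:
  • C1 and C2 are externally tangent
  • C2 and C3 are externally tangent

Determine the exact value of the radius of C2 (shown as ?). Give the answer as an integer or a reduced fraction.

19

1. [ext C1·C2]  r_C2² + 12r_C2 − 589 = 0  ⇒  r_C2 = 19 (r>0 drops 1)
2. [ext C2·C3]  r_C2² + 12r_C2 − 589 = 0  ⇒  r_C2 = 19 (r>0 drops 1)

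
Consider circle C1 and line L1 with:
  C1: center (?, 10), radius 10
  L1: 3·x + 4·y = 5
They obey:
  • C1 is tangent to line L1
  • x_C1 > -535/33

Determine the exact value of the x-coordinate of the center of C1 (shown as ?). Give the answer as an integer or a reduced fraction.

5

1. [C1‖L1]  x_C1² + (70/3)x_C1 − 425/3 = 0  ⇒  x_C1 = -85/3 or 5
2. given x_C1 > -535/33: keep 5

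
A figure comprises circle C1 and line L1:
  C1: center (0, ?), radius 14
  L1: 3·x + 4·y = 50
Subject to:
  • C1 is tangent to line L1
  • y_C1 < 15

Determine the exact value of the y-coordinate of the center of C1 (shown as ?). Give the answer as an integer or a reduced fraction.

1. [C1‖L1]  y_C1² − 25y_C1 − 150 = 0  ⇒  y_C1 = -5 or 30
2. given y_C1 < 15: keep -5

-5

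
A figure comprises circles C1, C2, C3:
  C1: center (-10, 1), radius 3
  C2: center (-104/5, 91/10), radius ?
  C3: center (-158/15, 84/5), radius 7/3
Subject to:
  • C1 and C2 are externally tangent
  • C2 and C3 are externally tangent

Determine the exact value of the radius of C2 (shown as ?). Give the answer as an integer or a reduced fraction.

21/2

1. [ext C1·C2]  r_C2² + 6r_C2 − 693/4 = 0  ⇒  r_C2 = 21/2 (r>0 drops 1)
2. [ext C2·C3]  r_C2² + (14/3)r_C2 − 637/4 = 0  ⇒  r_C2 = 21/2 (r>0 drops 1)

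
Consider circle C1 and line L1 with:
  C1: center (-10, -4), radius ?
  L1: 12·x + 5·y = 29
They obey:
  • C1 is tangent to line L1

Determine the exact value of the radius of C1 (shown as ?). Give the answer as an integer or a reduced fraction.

13

1. [C1‖L1]  r_C1² − 169 = 0  ⇒  r_C1 = 13 (r>0 drops 1)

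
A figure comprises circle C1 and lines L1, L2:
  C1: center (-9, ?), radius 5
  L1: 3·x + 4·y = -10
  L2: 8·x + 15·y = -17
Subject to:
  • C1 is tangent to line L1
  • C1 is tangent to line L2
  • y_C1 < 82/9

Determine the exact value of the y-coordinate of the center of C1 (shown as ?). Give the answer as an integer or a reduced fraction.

-2

1. [C1‖L1]  y_C1² − (17/2)y_C1 − 21 = 0  ⇒  y_C1 = -2 or 21/2
2. [C1‖L2]  y_C1² − (22/3)y_C1 − 56/3 = 0  ⇒  y_C1 = -2 or 28/3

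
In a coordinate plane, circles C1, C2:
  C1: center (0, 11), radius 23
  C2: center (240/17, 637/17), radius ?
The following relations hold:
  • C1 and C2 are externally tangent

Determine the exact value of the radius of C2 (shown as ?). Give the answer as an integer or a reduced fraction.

7

1. [ext C1·C2]  r_C2² + 46r_C2 − 371 = 0  ⇒  r_C2 = 7 (r>0 drops 1)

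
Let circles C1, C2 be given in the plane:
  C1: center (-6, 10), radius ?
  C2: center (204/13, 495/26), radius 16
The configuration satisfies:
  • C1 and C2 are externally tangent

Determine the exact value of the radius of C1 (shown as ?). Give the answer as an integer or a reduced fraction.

1. [ext C1·C2]  r_C1² + 32r_C1 − 1185/4 = 0  ⇒  r_C1 = 15/2 (r>0 drops 1)

15/2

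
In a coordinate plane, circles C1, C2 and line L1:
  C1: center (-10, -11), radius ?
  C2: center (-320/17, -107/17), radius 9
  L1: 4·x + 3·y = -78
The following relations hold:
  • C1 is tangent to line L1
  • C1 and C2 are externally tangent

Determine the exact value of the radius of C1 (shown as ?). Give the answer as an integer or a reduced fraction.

1. [C1‖L1]  r_C1² − 1 = 0  ⇒  r_C1 = 1 (r>0 drops 1)
2. [ext C1·C2]  r_C1² + 18r_C1 − 19 = 0  ⇒  r_C1 = 1 (r>0 drops 1)

1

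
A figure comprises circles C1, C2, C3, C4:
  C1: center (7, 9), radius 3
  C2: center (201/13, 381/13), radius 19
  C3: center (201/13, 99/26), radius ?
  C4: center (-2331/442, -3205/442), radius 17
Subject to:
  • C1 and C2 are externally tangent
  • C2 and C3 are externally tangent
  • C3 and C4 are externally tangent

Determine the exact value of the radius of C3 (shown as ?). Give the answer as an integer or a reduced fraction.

1. [ext C2·C3]  r_C3² + 38r_C3 − 1157/4 = 0  ⇒  r_C3 = 13/2 (r>0 drops 1)
2. [ext C3·C4]  r_C3² + 34r_C3 − 1053/4 = 0  ⇒  r_C3 = 13/2 (r>0 drops 1)

13/2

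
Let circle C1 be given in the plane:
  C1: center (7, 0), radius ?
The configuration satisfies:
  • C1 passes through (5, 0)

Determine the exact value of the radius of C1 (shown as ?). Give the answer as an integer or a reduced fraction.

1. [C1∋P]  r_C1² − 4 = 0  ⇒  r_C1 = 2 (r>0 drops 1)

2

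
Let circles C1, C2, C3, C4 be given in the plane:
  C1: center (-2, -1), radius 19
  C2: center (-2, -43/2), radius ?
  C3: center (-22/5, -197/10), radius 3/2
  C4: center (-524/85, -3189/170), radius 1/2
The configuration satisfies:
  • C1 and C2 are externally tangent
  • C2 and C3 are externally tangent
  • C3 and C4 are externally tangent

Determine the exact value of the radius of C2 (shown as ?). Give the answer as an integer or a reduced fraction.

3/2

1. [ext C1·C2]  r_C2² + 38r_C2 − 237/4 = 0  ⇒  r_C2 = 3/2 (r>0 drops 1)
2. [ext C2·C3]  r_C2² + 3r_C2 − 27/4 = 0  ⇒  r_C2 = 3/2 (r>0 drops 1)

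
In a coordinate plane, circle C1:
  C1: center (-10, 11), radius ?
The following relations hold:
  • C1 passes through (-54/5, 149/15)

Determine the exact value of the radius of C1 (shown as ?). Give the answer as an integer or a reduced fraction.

4/3

1. [C1∋P]  r_C1² − 16/9 = 0  ⇒  r_C1 = 4/3 (r>0 drops 1)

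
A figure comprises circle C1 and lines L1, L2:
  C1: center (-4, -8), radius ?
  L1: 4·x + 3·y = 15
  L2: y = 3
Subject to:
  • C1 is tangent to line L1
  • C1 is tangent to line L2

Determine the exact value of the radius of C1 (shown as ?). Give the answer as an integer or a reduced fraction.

1. [C1‖L1]  r_C1² − 121 = 0  ⇒  r_C1 = 11 (r>0 drops 1)
2. [C1‖L2]  r_C1² − 121 = 0  ⇒  r_C1 = 11 (r>0 drops 1)

11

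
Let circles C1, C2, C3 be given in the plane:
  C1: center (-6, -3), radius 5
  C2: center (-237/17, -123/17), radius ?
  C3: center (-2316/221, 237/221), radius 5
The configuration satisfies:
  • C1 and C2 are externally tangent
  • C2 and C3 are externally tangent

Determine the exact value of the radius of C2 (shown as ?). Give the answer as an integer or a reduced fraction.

1. [ext C1·C2]  r_C2² + 10r_C2 − 56 = 0  ⇒  r_C2 = 4 (r>0 drops 1)
2. [ext C2·C3]  r_C2² + 10r_C2 − 56 = 0  ⇒  r_C2 = 4 (r>0 drops 1)

4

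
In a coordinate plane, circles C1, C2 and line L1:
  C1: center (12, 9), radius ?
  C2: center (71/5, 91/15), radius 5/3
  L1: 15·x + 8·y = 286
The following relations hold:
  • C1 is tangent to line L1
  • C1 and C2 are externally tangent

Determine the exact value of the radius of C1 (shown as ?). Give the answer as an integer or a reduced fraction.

1. [C1‖L1]  r_C1² − 4 = 0  ⇒  r_C1 = 2 (r>0 drops 1)
2. [ext C1·C2]  r_C1² + (10/3)r_C1 − 32/3 = 0  ⇒  r_C1 = 2 (r>0 drops 1)

2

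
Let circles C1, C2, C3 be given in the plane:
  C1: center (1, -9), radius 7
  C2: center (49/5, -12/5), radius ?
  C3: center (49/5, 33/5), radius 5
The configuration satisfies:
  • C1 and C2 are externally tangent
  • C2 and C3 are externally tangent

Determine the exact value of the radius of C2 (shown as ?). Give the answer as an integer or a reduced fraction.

1. [ext C1·C2]  r_C2² + 14r_C2 − 72 = 0  ⇒  r_C2 = 4 (r>0 drops 1)
2. [ext C2·C3]  r_C2² + 10r_C2 − 56 = 0  ⇒  r_C2 = 4 (r>0 drops 1)

4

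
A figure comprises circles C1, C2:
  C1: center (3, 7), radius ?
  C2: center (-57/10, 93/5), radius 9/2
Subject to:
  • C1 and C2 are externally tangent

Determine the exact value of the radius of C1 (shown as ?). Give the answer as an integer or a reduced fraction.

10

1. [ext C1·C2]  r_C1² + 9r_C1 − 190 = 0  ⇒  r_C1 = 10 (r>0 drops 1)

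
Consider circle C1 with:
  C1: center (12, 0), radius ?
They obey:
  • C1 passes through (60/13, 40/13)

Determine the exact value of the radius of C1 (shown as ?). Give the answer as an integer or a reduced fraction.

1. [C1∋P]  r_C1² − 64 = 0  ⇒  r_C1 = 8 (r>0 drops 1)

8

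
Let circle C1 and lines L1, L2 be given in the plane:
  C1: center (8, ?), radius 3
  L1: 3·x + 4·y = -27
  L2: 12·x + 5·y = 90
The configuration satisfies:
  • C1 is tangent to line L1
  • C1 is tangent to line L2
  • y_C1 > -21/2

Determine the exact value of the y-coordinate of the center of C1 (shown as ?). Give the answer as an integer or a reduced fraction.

1. [C1‖L1]  y_C1² + (51/2)y_C1 + 297/2 = 0  ⇒  y_C1 = -33/2 or -9
2. [C1‖L2]  y_C1² + (12/5)y_C1 − 297/5 = 0  ⇒  y_C1 = -9 or 33/5

-9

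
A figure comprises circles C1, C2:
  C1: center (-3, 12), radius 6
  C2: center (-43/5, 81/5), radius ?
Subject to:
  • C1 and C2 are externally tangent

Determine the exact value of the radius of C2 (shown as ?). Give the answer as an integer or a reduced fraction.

1. [ext C1·C2]  r_C2² + 12r_C2 − 13 = 0  ⇒  r_C2 = 1 (r>0 drops 1)

1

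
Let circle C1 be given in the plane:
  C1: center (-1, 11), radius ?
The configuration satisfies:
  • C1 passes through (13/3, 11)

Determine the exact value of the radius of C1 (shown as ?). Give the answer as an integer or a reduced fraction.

1. [C1∋P]  r_C1² − 256/9 = 0  ⇒  r_C1 = 16/3 (r>0 drops 1)

16/3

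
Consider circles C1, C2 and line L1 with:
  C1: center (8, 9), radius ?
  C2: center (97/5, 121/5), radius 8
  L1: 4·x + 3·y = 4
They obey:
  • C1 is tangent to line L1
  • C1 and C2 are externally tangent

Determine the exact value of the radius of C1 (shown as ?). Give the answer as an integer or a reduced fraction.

1. [C1‖L1]  r_C1² − 121 = 0  ⇒  r_C1 = 11 (r>0 drops 1)
2. [ext C1·C2]  r_C1² + 16r_C1 − 297 = 0  ⇒  r_C1 = 11 (r>0 drops 1)

11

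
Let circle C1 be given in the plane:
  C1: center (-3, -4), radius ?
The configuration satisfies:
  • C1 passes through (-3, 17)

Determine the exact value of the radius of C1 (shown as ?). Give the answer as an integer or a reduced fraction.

1. [C1∋P]  r_C1² − 441 = 0  ⇒  r_C1 = 21 (r>0 drops 1)

21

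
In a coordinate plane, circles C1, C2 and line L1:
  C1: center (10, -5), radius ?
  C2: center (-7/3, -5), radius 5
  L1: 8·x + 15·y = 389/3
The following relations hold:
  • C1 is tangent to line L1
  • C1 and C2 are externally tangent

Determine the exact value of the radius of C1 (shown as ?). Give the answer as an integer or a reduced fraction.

22/3

1. [C1‖L1]  r_C1² − 484/9 = 0  ⇒  r_C1 = 22/3 (r>0 drops 1)
2. [ext C1·C2]  r_C1² + 10r_C1 − 1144/9 = 0  ⇒  r_C1 = 22/3 (r>0 drops 1)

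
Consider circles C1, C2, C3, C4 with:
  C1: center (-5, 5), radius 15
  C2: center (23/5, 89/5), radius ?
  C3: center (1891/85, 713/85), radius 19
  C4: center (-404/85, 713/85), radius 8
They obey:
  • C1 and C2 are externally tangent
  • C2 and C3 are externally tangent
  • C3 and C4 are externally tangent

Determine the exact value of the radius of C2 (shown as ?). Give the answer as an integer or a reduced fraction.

1

1. [ext C1·C2]  r_C2² + 30r_C2 − 31 = 0  ⇒  r_C2 = 1 (r>0 drops 1)
2. [ext C2·C3]  r_C2² + 38r_C2 − 39 = 0  ⇒  r_C2 = 1 (r>0 drops 1)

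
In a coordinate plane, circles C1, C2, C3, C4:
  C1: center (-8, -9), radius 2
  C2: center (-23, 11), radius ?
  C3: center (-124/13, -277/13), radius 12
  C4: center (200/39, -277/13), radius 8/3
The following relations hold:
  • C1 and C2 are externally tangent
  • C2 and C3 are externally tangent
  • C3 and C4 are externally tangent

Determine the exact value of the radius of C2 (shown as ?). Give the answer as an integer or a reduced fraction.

23

1. [ext C1·C2]  r_C2² + 4r_C2 − 621 = 0  ⇒  r_C2 = 23 (r>0 drops 1)
2. [ext C2·C3]  r_C2² + 24r_C2 − 1081 = 0  ⇒  r_C2 = 23 (r>0 drops 1)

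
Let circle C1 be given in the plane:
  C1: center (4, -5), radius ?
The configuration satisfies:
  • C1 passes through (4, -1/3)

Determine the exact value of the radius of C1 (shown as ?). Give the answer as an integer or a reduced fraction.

14/3

1. [C1∋P]  r_C1² − 196/9 = 0  ⇒  r_C1 = 14/3 (r>0 drops 1)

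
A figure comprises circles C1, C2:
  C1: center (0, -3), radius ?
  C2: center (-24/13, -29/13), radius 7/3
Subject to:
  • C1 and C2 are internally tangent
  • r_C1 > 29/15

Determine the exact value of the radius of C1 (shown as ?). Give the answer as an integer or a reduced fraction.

13/3

1. [int C1,C2]  r_C1² − (14/3)r_C1 + 13/9 = 0  ⇒  r_C1 = 1/3 or 13/3
2. given r_C1 > 29/15: keep 13/3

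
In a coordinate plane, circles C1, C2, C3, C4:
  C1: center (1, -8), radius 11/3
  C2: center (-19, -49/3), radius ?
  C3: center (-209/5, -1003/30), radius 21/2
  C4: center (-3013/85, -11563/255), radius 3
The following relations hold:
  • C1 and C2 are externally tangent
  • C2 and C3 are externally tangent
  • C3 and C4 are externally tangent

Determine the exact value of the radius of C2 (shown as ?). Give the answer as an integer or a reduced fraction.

18

1. [ext C1·C2]  r_C2² + (22/3)r_C2 − 456 = 0  ⇒  r_C2 = 18 (r>0 drops 1)
2. [ext C2·C3]  r_C2² + 21r_C2 − 702 = 0  ⇒  r_C2 = 18 (r>0 drops 1)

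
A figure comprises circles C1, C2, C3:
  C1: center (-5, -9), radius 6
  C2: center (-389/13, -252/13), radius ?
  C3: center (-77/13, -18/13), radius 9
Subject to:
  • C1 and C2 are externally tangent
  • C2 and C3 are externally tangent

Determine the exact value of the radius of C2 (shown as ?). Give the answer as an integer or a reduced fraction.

1. [ext C1·C2]  r_C2² + 12r_C2 − 693 = 0  ⇒  r_C2 = 21 (r>0 drops 1)
2. [ext C2·C3]  r_C2² + 18r_C2 − 819 = 0  ⇒  r_C2 = 21 (r>0 drops 1)

21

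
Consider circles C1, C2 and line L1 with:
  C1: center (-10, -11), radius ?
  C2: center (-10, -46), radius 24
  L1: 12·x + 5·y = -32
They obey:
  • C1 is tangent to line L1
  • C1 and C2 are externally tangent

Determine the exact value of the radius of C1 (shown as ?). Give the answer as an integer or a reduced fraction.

11

1. [C1‖L1]  r_C1² − 121 = 0  ⇒  r_C1 = 11 (r>0 drops 1)
2. [ext C1·C2]  r_C1² + 48r_C1 − 649 = 0  ⇒  r_C1 = 11 (r>0 drops 1)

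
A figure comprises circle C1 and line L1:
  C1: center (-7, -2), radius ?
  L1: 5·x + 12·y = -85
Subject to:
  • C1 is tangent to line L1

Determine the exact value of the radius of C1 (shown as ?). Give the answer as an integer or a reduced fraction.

1. [C1‖L1]  r_C1² − 4 = 0  ⇒  r_C1 = 2 (r>0 drops 1)

2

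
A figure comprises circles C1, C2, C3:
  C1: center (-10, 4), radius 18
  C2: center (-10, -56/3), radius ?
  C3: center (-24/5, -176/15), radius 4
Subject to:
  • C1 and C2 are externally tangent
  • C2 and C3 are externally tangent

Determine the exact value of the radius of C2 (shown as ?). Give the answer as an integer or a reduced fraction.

14/3

1. [ext C1·C2]  r_C2² + 36r_C2 − 1708/9 = 0  ⇒  r_C2 = 14/3 (r>0 drops 1)
2. [ext C2·C3]  r_C2² + 8r_C2 − 532/9 = 0  ⇒  r_C2 = 14/3 (r>0 drops 1)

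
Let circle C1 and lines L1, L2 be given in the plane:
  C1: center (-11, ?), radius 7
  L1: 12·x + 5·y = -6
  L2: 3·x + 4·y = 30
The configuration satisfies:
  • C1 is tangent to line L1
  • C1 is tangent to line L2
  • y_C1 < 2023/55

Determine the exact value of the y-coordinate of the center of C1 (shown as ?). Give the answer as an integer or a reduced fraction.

1. [C1‖L1]  y_C1² − (252/5)y_C1 + 1519/5 = 0  ⇒  y_C1 = 7 or 217/5
2. [C1‖L2]  y_C1² − (63/2)y_C1 + 343/2 = 0  ⇒  y_C1 = 7 or 49/2

7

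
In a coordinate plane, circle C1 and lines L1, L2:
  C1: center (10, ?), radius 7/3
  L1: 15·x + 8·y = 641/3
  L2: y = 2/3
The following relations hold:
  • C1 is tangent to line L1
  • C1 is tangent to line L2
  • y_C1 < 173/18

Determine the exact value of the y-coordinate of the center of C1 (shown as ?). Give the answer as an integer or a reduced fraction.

1. [C1‖L1]  y_C1² − (191/12)y_C1 + 155/4 = 0  ⇒  y_C1 = 3 or 155/12
2. [C1‖L2]  y_C1² − (4/3)y_C1 − 5 = 0  ⇒  y_C1 = -5/3 or 3

3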